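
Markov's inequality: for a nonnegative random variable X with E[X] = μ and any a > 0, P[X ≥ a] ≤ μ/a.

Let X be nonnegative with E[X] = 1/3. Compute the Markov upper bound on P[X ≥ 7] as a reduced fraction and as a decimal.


μ = E[X] = 1/3, a = 7.
Markov: P[X ≥ 7] ≤ μ/a = (1/3)/7 = 1/21.
Numerically: ≈ 0.04762.
(Since a = 7 > μ = 0.33333, the bound 1/21 is < 1 and informative.)

P[X ≥ 7] ≤ 1/21 ≈ 0.04762.


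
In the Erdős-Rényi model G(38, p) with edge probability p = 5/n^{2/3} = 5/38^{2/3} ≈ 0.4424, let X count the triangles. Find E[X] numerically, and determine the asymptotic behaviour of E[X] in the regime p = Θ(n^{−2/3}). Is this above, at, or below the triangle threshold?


Number of potential triangles: C(38, 3) = 8436.
Each occurs with probability p³ ≈ (0.4424)³ ≈ 8.656510e-02.
By linearity: E[X] = C(38, 3)·p³ ≈ 8436 · 8.656510e-02 ≈ 730.2632.
Since α = 2/3 < 1, p = c/n^{2/3} ≫ 1/n is above the triangle threshold p ~ 1/n. Asymptotically E[X] ~ (c³/6)·n^{3(1−α)} = (5³/6)·n^{1} → ∞; triangles are abundant w.h.p.

E[X] ≈ 730.2632; in regime p = Θ(1/n^{2/3}) E[X] diverges (above the triangle threshold p ~ 1/n).


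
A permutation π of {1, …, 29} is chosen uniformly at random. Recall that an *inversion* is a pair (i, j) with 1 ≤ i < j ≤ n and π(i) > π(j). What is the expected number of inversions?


Write X = Σ X_I over the C(29, 2) = 406 pairs i < j, with X_I the indicator of one inversion.
There are 406 indicators.
For each fixed pair i < j, the values π(i) and π(j) are two distinct elements of {1, …, 29} in uniformly random order; by symmetry P[π(i) > π(j)] = 1/2.
By linearity: E[X] = 406 · (1/2) = C(29, 2) · (1/2) = 406/2 = 203 ≈ 203.0000.

E[X] = 203 = 203.0000.


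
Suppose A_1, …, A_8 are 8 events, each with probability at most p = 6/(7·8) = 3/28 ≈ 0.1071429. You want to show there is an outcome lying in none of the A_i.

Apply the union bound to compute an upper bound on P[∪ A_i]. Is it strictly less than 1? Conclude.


Union bound: P[∪_{i=1}^{8} A_i] ≤ Σ_i P[A_i] ≤ 8·p = 8·(3/28) = 6/7.
Numerically: 6/7 ≈ 0.8571429.
Is 6/7 < 1? YES.
Since P[∪ A_i] ≤ 6/7 < 1, the complement has P[∩ A_i^c] ≥ 1 − 6/7 = 1/7 > 0, so some outcome avoids every A_i.

8·p = 6/7 ≈ 0.8571429; existence CERTIFIED by the union bound.


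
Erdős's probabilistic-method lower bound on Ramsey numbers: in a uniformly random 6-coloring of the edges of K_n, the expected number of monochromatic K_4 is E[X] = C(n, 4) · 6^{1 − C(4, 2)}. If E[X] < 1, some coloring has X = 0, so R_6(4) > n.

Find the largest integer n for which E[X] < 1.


We need C(n, 4) · 6^{1 − 6} < 1, i.e. C(n, 4) < 6^{6 − 1} = 7776.
Check values of n near the boundary:
  n = 21: C(21, 4) = 5985; 5985 < 7776? YES
  n = 22: C(22, 4) = 7315; 7315 < 7776? YES
  n = 23: C(23, 4) = 8855; 8855 < 7776? NO
The largest n with C(n, 4) < 7776 is n = 22 (where E[X] = 7315/7776 ≈ 0.9407). Hence R_6(4) > 22, i.e. R_6(4) ≥ 23.

Largest n = 22; hence R_6(4) > 22.


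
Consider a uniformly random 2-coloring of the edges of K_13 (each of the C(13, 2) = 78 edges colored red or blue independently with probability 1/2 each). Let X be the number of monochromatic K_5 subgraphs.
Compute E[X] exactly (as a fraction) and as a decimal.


Let X = Σ_S X_S over the C(13, 5) = 1287 subsets S of size 5, where X_S = 1 if the K_5 on S is monochromatic.
For a fixed S, the K_5 on S has C(5, 2) = 10 edges. P[all 10 edges red] = (1/2)^10, and likewise for blue, so P[monochromatic] = 2·(1/2)^10 = 2^{1 − 10} = 1/512.
Summing: E[X] = C(13, 5) · 2^{1 − 10} = 1287 · 1/512 = 1287/512.
Numerically: E[X] ≈ 2.513672.

E[X] = C(13,5)·2^(1−C(5,2)) = 1287/512 ≈ 2.513672.


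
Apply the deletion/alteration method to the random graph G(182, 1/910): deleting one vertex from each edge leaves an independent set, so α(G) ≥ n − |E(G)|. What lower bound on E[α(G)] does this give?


E[|E(G)|] = C(182, 2)·p = 16471 · (1/910) = 181/10.
E[α(G)] ≥ n − E[|E(G)|] = 182 − 181/10 = 1639/10.
Numerically: ≈ 163.900.
(This is only a lower bound; the true E[α(G)] may be larger.)

E[α(G)] ≥ 1639/10 ≈ 163.900.


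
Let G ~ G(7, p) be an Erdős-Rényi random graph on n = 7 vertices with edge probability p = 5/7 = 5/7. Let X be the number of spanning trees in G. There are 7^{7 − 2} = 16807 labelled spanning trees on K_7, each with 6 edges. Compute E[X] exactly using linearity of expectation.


K_7 has 7^{7 − 2} = 16807 labelled spanning trees.
For each such spanning tree H, let X_H = 1 if all 6 edges of H are present in G. Then P[X_H = 1] = p^{6} = (5/7)^{6} = 15625/117649.
By linearity of expectation: E[X] = Σ_H E[X_H] = 16807 · p^{6} = 16807 · 15625/117649 = 15625/7.
Numerically: E[X] ≈ 2.23e+03.

E[X] = 16807 · (5/7)^{6} = 15625/7 ≈ 2.23e+03.


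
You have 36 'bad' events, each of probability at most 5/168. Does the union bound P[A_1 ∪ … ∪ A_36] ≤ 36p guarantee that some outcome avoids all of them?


Union bound: P[∪_{i=1}^{36} A_i] ≤ Σ_i P[A_i] ≤ 36·p = 36·(5/168) = 15/14.
Numerically: 15/14 ≈ 1.071429.
Is 15/14 < 1? NO.
Since the bound 15/14 is ≥ 1, the union bound is uninformative here; it does NOT by itself certify existence.

36·p = 15/14 ≈ 1.071429; existence NOT certified by the union bound.


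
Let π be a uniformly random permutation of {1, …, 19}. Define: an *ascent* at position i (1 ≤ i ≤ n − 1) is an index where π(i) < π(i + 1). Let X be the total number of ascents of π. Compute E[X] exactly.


Write X = Σ X_I over i = 1, …, 18, with X_I the indicator of one ascent.
There are 18 indicators.
For each fixed i, the pair (π(i), π(i+1)) is a uniformly random ordered pair of distinct values from {1, …, 19}; by symmetry P[π(i) < π(i+1)] = 1/2.
By linearity: E[X] = 18 · (1/2) = (19 − 1) · (1/2) = 9 ≈ 9.00000.

E[X] = 9 = 9.00000.


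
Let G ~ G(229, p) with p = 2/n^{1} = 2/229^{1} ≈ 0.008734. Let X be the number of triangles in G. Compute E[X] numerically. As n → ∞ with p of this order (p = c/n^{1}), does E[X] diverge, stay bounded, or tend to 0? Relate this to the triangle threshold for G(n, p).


Number of potential triangles: C(229, 3) = 1975354.
Each occurs with probability p³ ≈ (0.008734)³ ≈ 6.661677e-07.
By linearity: E[X] = C(229, 3)·p³ ≈ 1975354 · 6.661677e-07 ≈ 1.3159.
Here α = 1, so p = 2/n is exactly at the triangle threshold p ~ 1/n. Asymptotically E[X] → c³/6 = 2³/6 = 4/3 ≈ 1.3333, a bounded constant. In this regime the triangle count is asymptotically Poisson(c³/6).

E[X] ≈ 1.3159; in regime p = Θ(1/n^{1}) E[X] stays bounded (at the triangle threshold p ~ 1/n).


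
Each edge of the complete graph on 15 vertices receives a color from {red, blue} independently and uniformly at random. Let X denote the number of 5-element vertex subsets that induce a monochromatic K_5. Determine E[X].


Let X = Σ_S X_S over the C(15, 5) = 3003 subsets S of size 5, where X_S = 1 if the K_5 on S is monochromatic.
For a fixed S, the K_5 on S has C(5, 2) = 10 edges. P[all 10 edges red] = (1/2)^10, and likewise for blue, so P[monochromatic] = 2·(1/2)^10 = 2^{1 − 10} = 1/512.
By linearity of expectation: E[X] = C(15, 5) · 2^{1 − 10} = 3003 · 1/512 = 3003/512.
Numerically: E[X] ≈ 5.8652.

E[X] = C(15,5)·2^(1−C(5,2)) = 3003/512 ≈ 5.8652.


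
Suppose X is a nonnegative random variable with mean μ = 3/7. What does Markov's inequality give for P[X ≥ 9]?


μ = E[X] = 3/7, a = 9.
Markov: P[X ≥ 9] ≤ μ/a = (3/7)/9 = 1/21.
Numerically: ≈ 0.047619.
(Since a = 9 > μ = 0.428571, the bound 1/21 is < 1 and informative.)

P[X ≥ 9] ≤ 1/21 ≈ 0.047619.


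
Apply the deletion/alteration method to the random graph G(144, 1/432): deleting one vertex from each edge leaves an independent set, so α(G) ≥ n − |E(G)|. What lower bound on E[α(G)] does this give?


E[|E(G)|] = C(144, 2)·p = 10296 · (1/432) = 143/6.
E[α(G)] ≥ n − E[|E(G)|] = 144 − 143/6 = 721/6.
Numerically: ≈ 120.1667.
(This is only a lower bound; the true E[α(G)] may be larger.)

E[α(G)] ≥ 721/6 ≈ 120.1667.


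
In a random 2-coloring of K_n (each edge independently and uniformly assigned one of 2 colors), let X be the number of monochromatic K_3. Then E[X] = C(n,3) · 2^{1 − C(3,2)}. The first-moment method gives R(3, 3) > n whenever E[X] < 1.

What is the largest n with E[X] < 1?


We need C(n, 3) · 2^{1 − 3} < 1, i.e. C(n, 3) < 2^{3 − 1} = 4.
Check values of n near the boundary:
  n = 3: C(3, 3) = 1; 1 < 4? YES
  n = 4: C(4, 3) = 4; 4 < 4? NO
  n = 5: C(5, 3) = 10; 10 < 4? NO
The largest n with C(n, 3) < 4 is n = 3 (where E[X] = 1/4 ≈ 0.2500000). Hence R(3, 3) > 3, i.e. R(3, 3) ≥ 4.

Largest n = 3; hence R(3, 3) > 3.


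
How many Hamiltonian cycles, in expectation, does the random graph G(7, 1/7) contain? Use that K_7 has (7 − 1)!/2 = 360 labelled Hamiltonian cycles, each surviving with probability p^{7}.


K_7 has (7 − 1)!/2 = 360 labelled Hamiltonian cycles.
For each such Hamiltonian cycle H, let X_H = 1 if all 7 edges of H are present in G. Then P[X_H = 1] = p^{7} = (1/7)^{7} = 1/823543.
Summing the indicators: E[X] = Σ_H E[X_H] = 360 · p^{7} = 360 · 1/823543 = 360/823543.
Numerically: E[X] ≈ 0.00043714.

E[X] = 360 · (1/7)^{7} = 360/823543 ≈ 0.00043714.


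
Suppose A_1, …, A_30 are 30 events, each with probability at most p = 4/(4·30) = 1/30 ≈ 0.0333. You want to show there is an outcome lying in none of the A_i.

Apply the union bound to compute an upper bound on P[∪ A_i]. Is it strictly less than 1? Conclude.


Union bound: P[∪_{i=1}^{30} A_i] ≤ Σ_i P[A_i] ≤ 30·p = 30·(1/30) = 1.
Numerically: 1 ≈ 1.0000.
Is 1 < 1? NO.
Since the bound 1 is ≥ 1, the union bound is uninformative here; it does NOT by itself certify existence.

30·p = 1 ≈ 1.0000; existence NOT certified by the union bound.


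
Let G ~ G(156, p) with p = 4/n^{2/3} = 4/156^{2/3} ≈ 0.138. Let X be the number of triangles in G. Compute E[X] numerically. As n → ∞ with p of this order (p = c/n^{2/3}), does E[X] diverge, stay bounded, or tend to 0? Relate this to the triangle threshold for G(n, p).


Number of potential triangles: C(156, 3) = 620620.
Each occurs with probability p³ ≈ (0.138)³ ≈ 2.629849e-03.
By linearity: E[X] = C(156, 3)·p³ ≈ 620620 · 2.629849e-03 ≈ 1632.1368.
Since α = 2/3 < 1, p = c/n^{2/3} ≫ 1/n is above the triangle threshold p ~ 1/n. Asymptotically E[X] ~ (c³/6)·n^{3(1−α)} = (4³/6)·n^{1} → ∞; triangles are abundant w.h.p.

E[X] ≈ 1632.1368; in regime p = Θ(1/n^{2/3}) E[X] diverges (above the triangle threshold p ~ 1/n).


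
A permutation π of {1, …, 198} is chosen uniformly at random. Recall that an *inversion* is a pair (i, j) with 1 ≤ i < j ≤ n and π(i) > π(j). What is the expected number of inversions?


Write X = Σ X_I over the C(198, 2) = 19503 pairs i < j, with X_I the indicator of one inversion.
There are 19503 indicators.
For each fixed pair i < j, the values π(i) and π(j) are two distinct elements of {1, …, 198} in uniformly random order; by symmetry P[π(i) > π(j)] = 1/2.
By linearity: E[X] = 19503 · (1/2) = C(198, 2) · (1/2) = 19503/2 = 19503/2 ≈ 9751.500.

E[X] = 19503/2 = 9751.500.


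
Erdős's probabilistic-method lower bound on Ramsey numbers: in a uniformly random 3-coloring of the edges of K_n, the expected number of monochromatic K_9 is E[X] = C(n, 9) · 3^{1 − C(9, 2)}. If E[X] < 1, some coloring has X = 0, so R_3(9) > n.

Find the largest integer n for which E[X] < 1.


We need C(n, 9) · 3^{1 − 36} < 1, i.e. C(n, 9) < 3^{36 − 1} = 50031545098999707.
Check values of n near the boundary:
  n = 300: C(300, 9) = 48052241692154700; 48052241692154700 < 50031545098999707? YES
  n = 301: C(301, 9) = 49533303936090975; 49533303936090975 < 50031545098999707? YES
  n = 302: C(302, 9) = 51054804739588650; 51054804739588650 < 50031545098999707? NO
  n = 303: C(303, 9) = 52617706925494425; 52617706925494425 < 50031545098999707? NO
The largest n with C(n, 9) < 50031545098999707 is n = 301 (where E[X] = 16511101312030325/16677181699666569 ≈ 0.9900). Hence R_3(9) > 301, i.e. R_3(9) ≥ 302.

Largest n = 301; hence R_3(9) > 301.


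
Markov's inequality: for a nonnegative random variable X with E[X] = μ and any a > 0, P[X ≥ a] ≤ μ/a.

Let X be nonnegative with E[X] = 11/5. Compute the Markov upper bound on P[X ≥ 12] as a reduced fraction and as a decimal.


μ = E[X] = 11/5, a = 12.
Markov: P[X ≥ 12] ≤ μ/a = (11/5)/12 = 11/60.
Numerically: ≈ 0.183333.
(Since a = 12 > μ = 2.200000, the bound 11/60 is < 1 and informative.)

P[X ≥ 12] ≤ 11/60 ≈ 0.183333.


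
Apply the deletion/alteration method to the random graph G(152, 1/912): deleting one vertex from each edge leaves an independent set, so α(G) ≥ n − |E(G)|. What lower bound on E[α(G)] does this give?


E[|E(G)|] = C(152, 2)·p = 11476 · (1/912) = 151/12.
E[α(G)] ≥ n − E[|E(G)|] = 152 − 151/12 = 1673/12.
Numerically: ≈ 139.416667.
(This is only a lower bound; the true E[α(G)] may be larger.)

E[α(G)] ≥ 1673/12 ≈ 139.416667.


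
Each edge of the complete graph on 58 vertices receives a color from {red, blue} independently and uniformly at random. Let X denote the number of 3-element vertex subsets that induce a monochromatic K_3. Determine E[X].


Let X = Σ_S X_S over the C(58, 3) = 30856 subsets S of size 3, where X_S = 1 if the K_3 on S is monochromatic.
For a fixed S, the K_3 on S has C(3, 2) = 3 edges. P[all 3 edges red] = (1/2)^3, and likewise for blue, so P[monochromatic] = 2·(1/2)^3 = 2^{1 − 3} = 1/4.
By linearity: E[X] = C(58, 3) · 2^{1 − 3} = 30856 · 1/4 = 7714.
Numerically: E[X] ≈ 7714.000000.

E[X] = C(58,3)·2^(1−C(3,2)) = 7714 ≈ 7714.000000.


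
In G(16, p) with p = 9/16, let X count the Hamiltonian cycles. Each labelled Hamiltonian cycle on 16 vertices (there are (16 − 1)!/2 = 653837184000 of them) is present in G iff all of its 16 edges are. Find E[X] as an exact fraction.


K_16 has (16 − 1)!/2 = 653837184000 labelled Hamiltonian cycles.
For each such Hamiltonian cycle H, let X_H = 1 if all 16 edges of H are present in G. Then P[X_H = 1] = p^{16} = (9/16)^{16} = 1853020188851841/18446744073709551616.
Summing the indicators: E[X] = Σ_H E[X_H] = 653837184000 · p^{16} = 653837184000 · 1853020188851841/18446744073709551616 = 1183177248216831945952875/18014398509481984.
Numerically: E[X] ≈ 6.568e+07.

E[X] = 653837184000 · (9/16)^{16} = 1183177248216831945952875/18014398509481984 ≈ 6.568e+07.


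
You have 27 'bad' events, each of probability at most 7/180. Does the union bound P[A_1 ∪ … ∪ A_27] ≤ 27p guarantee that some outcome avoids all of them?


Union bound: P[∪_{i=1}^{27} A_i] ≤ Σ_i P[A_i] ≤ 27·p = 27·(7/180) = 21/20.
Numerically: 21/20 ≈ 1.05000.
Is 21/20 < 1? NO.
Since the bound 21/20 is ≥ 1, the union bound is uninformative here; it does NOT by itself certify existence.

27·p = 21/20 ≈ 1.05000; existence NOT certified by the union bound.


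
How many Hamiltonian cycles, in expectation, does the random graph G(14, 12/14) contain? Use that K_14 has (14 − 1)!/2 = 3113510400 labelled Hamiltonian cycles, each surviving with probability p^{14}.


K_14 has (14 − 1)!/2 = 3113510400 labelled Hamiltonian cycles.
For each such Hamiltonian cycle H, let X_H = 1 if all 14 edges of H are present in G. Then P[X_H = 1] = p^{14} = (6/7)^{14} = 78364164096/678223072849.
Summing the indicators: E[X] = Σ_H E[X_H] = 3113510400 · p^{14} = 3113510400 · 78364164096/678223072849 = 34855377128600371200/96889010407.
Numerically: E[X] ≈ 3.5975e+08.

E[X] = 3113510400 · (6/7)^{14} = 34855377128600371200/96889010407 ≈ 3.5975e+08.


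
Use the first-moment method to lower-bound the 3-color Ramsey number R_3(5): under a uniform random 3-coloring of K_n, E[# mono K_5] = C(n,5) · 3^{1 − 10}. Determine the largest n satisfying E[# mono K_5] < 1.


We need C(n, 5) · 3^{1 − 10} < 1, i.e. C(n, 5) < 3^{10 − 1} = 19683.
Check values of n near the boundary:
  n = 14: C(14, 5) = 2002; 2002 < 19683? YES
  n = 15: C(15, 5) = 3003; 3003 < 19683? YES
  n = 16: C(16, 5) = 4368; 4368 < 19683? YES
  n = 17: C(17, 5) = 6188; 6188 < 19683? YES
  n = 18: C(18, 5) = 8568; 8568 < 19683? YES
  n = 19: C(19, 5) = 11628; 11628 < 19683? YES
  n = 20: C(20, 5) = 15504; 15504 < 19683? YES
  n = 21: C(21, 5) = 20349; 20349 < 19683? NO
  n = 22: C(22, 5) = 26334; 26334 < 19683? NO
  n = 23: C(23, 5) = 33649; 33649 < 19683? NO
The largest n with C(n, 5) < 19683 is n = 20 (where E[X] = 5168/6561 ≈ 0.787685). Hence R_3(5) > 20, i.e. R_3(5) ≥ 21.

Largest n = 20; hence R_3(5) > 20.


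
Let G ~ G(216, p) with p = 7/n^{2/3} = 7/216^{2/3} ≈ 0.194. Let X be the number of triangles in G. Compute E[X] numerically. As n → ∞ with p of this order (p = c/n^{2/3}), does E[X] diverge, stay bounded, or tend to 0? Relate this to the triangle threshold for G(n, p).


Number of potential triangles: C(216, 3) = 1656360.
Each occurs with probability p³ ≈ (0.194)³ ≈ 7.35168e-03.
By linearity: E[X] = C(216, 3)·p³ ≈ 1656360 · 7.35168e-03 ≈ 12177.029.
Since α = 2/3 < 1, p = c/n^{2/3} ≫ 1/n is above the triangle threshold p ~ 1/n. Asymptotically E[X] ~ (c³/6)·n^{3(1−α)} = (7³/6)·n^{1} → ∞; triangles are abundant w.h.p.

E[X] ≈ 12177.029; in regime p = Θ(1/n^{2/3}) E[X] diverges (above the triangle threshold p ~ 1/n).


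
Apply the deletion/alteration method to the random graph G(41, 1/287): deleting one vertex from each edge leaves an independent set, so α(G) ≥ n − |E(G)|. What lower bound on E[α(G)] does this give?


E[|E(G)|] = C(41, 2)·p = 820 · (1/287) = 20/7.
E[α(G)] ≥ n − E[|E(G)|] = 41 − 20/7 = 267/7.
Numerically: ≈ 38.14286.
(This is only a lower bound; the true E[α(G)] may be larger.)

E[α(G)] ≥ 267/7 ≈ 38.14286.


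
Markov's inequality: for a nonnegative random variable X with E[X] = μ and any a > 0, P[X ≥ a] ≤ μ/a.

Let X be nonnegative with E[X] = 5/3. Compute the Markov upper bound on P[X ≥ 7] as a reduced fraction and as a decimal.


μ = E[X] = 5/3, a = 7.
Markov: P[X ≥ 7] ≤ μ/a = (5/3)/7 = 5/21.
Numerically: ≈ 0.23810.
(Since a = 7 > μ = 1.66667, the bound 5/21 is < 1 and informative.)

P[X ≥ 7] ≤ 5/21 ≈ 0.23810.


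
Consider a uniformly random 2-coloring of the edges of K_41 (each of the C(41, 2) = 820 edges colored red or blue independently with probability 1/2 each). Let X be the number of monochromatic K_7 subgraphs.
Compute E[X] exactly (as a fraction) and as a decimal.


Let X = Σ_S X_S over the C(41, 7) = 22481940 subsets S of size 7, where X_S = 1 if the K_7 on S is monochromatic.
For a fixed S, the K_7 on S has C(7, 2) = 21 edges. P[all 21 edges red] = (1/2)^21, and likewise for blue, so P[monochromatic] = 2·(1/2)^21 = 2^{1 − 21} = 1/1048576.
Summing: E[X] = C(41, 7) · 2^{1 − 21} = 22481940 · 1/1048576 = 5620485/262144.
Numerically: E[X] ≈ 21.4404.

E[X] = C(41,7)·2^(1−C(7,2)) = 5620485/262144 ≈ 21.4404.


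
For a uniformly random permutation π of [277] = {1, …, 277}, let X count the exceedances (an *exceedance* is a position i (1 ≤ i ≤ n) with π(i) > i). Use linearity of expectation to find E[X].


Write X = Σ_{i=1}^{277} X_i, where X_i = 1_{π(i) > i}.
For each fixed i, π(i) is uniform over {1, …, 277} (marginal of a uniform permutation), so P[π(i) > i] = (n − i)/n. Summing: Σ_{i=1}^{277} (n − i)/n = (0 + 1 + … + 276)/277 = 277(277 − 1)/(2·277) = (277 − 1)/2.
Hence E[X] = Σ_{i=1}^{277} (277 − i)/277 = 138 ≈ 138.000.

E[X] = 138 = 138.000.


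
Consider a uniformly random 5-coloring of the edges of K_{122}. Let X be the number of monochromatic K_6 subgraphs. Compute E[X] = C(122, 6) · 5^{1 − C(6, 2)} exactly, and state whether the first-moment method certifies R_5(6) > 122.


E[X] = C(122, 6) · 5^{1 − 15} = 4042116078 · 5^{−14} = 4042116078/6103515625.
As a reduced fraction: E[X] = 4042116078/6103515625 ≈ 0.66226.
Is E[X] < 1? YES.
Since E[X] < 1, there exists a 5-coloring of K_{122} with no monochromatic K_6; hence R_5(6) > 122.

E[X] = 4042116078/6103515625 ≈ 0.66226; E[X] < 1, so R_5(6) > 122.


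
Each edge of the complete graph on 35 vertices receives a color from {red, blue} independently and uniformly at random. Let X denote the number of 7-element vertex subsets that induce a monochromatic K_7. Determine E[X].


Let X = Σ_S X_S over the C(35, 7) = 6724520 subsets S of size 7, where X_S = 1 if the K_7 on S is monochromatic.
For a fixed S, the K_7 on S has C(7, 2) = 21 edges. P[all 21 edges red] = (1/2)^21, and likewise for blue, so P[monochromatic] = 2·(1/2)^21 = 2^{1 − 21} = 1/1048576.
Summing: E[X] = C(35, 7) · 2^{1 − 21} = 6724520 · 1/1048576 = 840565/131072.
Numerically: E[X] ≈ 6.41300.

E[X] = C(35,7)·2^(1−C(7,2)) = 840565/131072 ≈ 6.41300.


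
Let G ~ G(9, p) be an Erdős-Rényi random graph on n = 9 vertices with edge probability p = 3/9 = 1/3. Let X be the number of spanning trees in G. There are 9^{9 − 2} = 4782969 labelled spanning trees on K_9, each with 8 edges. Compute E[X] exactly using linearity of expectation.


K_9 has 9^{9 − 2} = 4782969 labelled spanning trees.
For each such spanning tree H, let X_H = 1 if all 8 edges of H are present in G. Then P[X_H = 1] = p^{8} = (1/3)^{8} = 1/6561.
By linearity: E[X] = Σ_H E[X_H] = 4782969 · p^{8} = 4782969 · 1/6561 = 729.
Numerically: E[X] ≈ 729.

E[X] = 4782969 · (1/3)^{8} = 729 ≈ 729.


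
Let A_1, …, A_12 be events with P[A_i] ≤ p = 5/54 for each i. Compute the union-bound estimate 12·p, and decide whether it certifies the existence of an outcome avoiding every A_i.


Union bound: P[∪_{i=1}^{12} A_i] ≤ Σ_i P[A_i] ≤ 12·p = 12·(5/54) = 10/9.
Numerically: 10/9 ≈ 1.111111.
Is 10/9 < 1? NO.
Since the bound 10/9 is ≥ 1, the union bound is uninformative here; it does NOT by itself certify existence.

12·p = 10/9 ≈ 1.111111; existence NOT certified by the union bound.


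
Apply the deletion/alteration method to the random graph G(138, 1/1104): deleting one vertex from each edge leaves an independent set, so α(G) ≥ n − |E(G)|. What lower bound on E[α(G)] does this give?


E[|E(G)|] = C(138, 2)·p = 9453 · (1/1104) = 137/16.
E[α(G)] ≥ n − E[|E(G)|] = 138 − 137/16 = 2071/16.
Numerically: ≈ 129.437500.
(This is only a lower bound; the true E[α(G)] may be larger.)

E[α(G)] ≥ 2071/16 ≈ 129.437500.


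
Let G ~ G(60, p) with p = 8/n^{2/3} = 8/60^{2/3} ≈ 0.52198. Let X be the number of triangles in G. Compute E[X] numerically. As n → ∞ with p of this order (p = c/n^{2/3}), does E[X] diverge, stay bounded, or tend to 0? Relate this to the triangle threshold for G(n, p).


Number of potential triangles: C(60, 3) = 34220.
Each occurs with probability p³ ≈ (0.52198)³ ≈ 1.4222222e-01.
By linearity: E[X] = C(60, 3)·p³ ≈ 34220 · 1.4222222e-01 ≈ 4866.84444.
Since α = 2/3 < 1, p = c/n^{2/3} ≫ 1/n is above the triangle threshold p ~ 1/n. Asymptotically E[X] ~ (c³/6)·n^{3(1−α)} = (8³/6)·n^{1} → ∞; triangles are abundant w.h.p.

E[X] ≈ 4866.84444; in regime p = Θ(1/n^{2/3}) E[X] diverges (above the triangle threshold p ~ 1/n).


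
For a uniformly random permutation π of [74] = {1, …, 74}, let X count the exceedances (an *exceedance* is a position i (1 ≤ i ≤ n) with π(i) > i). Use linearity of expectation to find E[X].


Write X = Σ_{i=1}^{74} X_i, where X_i = 1_{π(i) > i}.
For each fixed i, π(i) is uniform over {1, …, 74} (marginal of a uniform permutation), so P[π(i) > i] = (n − i)/n. Summing: Σ_{i=1}^{74} (n − i)/n = (0 + 1 + … + 73)/74 = 74(74 − 1)/(2·74) = (74 − 1)/2.
Hence E[X] = Σ_{i=1}^{74} (74 − i)/74 = 73/2 ≈ 36.50000.

E[X] = 73/2 = 36.50000.


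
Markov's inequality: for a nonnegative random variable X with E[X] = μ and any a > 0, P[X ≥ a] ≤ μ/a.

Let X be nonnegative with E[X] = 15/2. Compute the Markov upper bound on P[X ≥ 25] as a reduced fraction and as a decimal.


μ = E[X] = 15/2, a = 25.
Markov: P[X ≥ 25] ≤ μ/a = (15/2)/25 = 3/10.
Numerically: ≈ 0.3000.
(Since a = 25 > μ = 7.5000, the bound 3/10 is < 1 and informative.)

P[X ≥ 25] ≤ 3/10 ≈ 0.3000.


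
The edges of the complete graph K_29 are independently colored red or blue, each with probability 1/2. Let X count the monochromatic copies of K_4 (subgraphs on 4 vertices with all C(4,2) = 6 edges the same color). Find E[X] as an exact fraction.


Let X = Σ_S X_S over the C(29, 4) = 23751 subsets S of size 4, where X_S = 1 if the K_4 on S is monochromatic.
For a fixed S, the K_4 on S has C(4, 2) = 6 edges. P[all 6 edges red] = (1/2)^6, and likewise for blue, so P[monochromatic] = 2·(1/2)^6 = 2^{1 − 6} = 1/32.
By linearity of expectation: E[X] = C(29, 4) · 2^{1 − 6} = 23751 · 1/32 = 23751/32.
Numerically: E[X] ≈ 742.21875.

E[X] = C(29,4)·2^(1−C(4,2)) = 23751/32 ≈ 742.21875.


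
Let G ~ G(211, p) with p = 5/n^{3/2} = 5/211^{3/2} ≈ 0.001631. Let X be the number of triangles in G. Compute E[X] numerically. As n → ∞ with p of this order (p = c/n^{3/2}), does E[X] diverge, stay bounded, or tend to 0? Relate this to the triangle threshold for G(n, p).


Number of potential triangles: C(211, 3) = 1543465.
Each occurs with probability p³ ≈ (0.001631)³ ≈ 4.341492e-09.
By linearity: E[X] = C(211, 3)·p³ ≈ 1543465 · 4.341492e-09 ≈ 0.0067.
Since α = 3/2 > 1, p = c/n^{3/2} = o(1/n) is below the triangle threshold p ~ 1/n. Asymptotically E[X] ~ (c³/6)·n^{3(1−α)} = (5³/6)·n^{-1.5} → 0, so by Markov's inequality G has no triangles w.h.p.

E[X] ≈ 0.0067; in regime p = Θ(1/n^{3/2}) E[X] tends to 0 (below the triangle threshold p ~ 1/n).


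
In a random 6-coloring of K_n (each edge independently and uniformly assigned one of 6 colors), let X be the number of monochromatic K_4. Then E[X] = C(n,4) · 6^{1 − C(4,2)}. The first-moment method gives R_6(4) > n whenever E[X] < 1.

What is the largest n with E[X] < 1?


We need C(n, 4) · 6^{1 − 6} < 1, i.e. C(n, 4) < 6^{6 − 1} = 7776.
Check values of n near the boundary:
  n = 17: C(17, 4) = 2380; 2380 < 7776? YES
  n = 18: C(18, 4) = 3060; 3060 < 7776? YES
  n = 19: C(19, 4) = 3876; 3876 < 7776? YES
  n = 20: C(20, 4) = 4845; 4845 < 7776? YES
  n = 21: C(21, 4) = 5985; 5985 < 7776? YES
  n = 22: C(22, 4) = 7315; 7315 < 7776? YES
  n = 23: C(23, 4) = 8855; 8855 < 7776? NO
  n = 24: C(24, 4) = 10626; 10626 < 7776? NO
  n = 25: C(25, 4) = 12650; 12650 < 7776? NO
The largest n with C(n, 4) < 7776 is n = 22 (where E[X] = 7315/7776 ≈ 0.9407). Hence R_6(4) > 22, i.e. R_6(4) ≥ 23.

Largest n = 22; hence R_6(4) > 22.


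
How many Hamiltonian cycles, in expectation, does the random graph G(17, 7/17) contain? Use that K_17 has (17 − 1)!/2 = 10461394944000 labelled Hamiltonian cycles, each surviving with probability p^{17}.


K_17 has (17 − 1)!/2 = 10461394944000 labelled Hamiltonian cycles.
For each such Hamiltonian cycle H, let X_H = 1 if all 17 edges of H are present in G. Then P[X_H = 1] = p^{17} = (7/17)^{17} = 232630513987207/827240261886336764177.
By linearity of expectation: E[X] = Σ_H E[X_H] = 10461394944000 · p^{17} = 10461394944000 · 232630513987207/827240261886336764177 = 2433639682845888590481408000/827240261886336764177.
Numerically: E[X] ≈ 2.942e+06.

E[X] = 10461394944000 · (7/17)^{17} = 2433639682845888590481408000/827240261886336764177 ≈ 2.942e+06.


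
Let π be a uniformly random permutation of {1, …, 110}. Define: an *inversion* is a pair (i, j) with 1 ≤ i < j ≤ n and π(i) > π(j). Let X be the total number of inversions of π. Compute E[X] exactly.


Write X = Σ X_I over the C(110, 2) = 5995 pairs i < j, with X_I the indicator of one inversion.
There are 5995 indicators.
For each fixed pair i < j, the values π(i) and π(j) are two distinct elements of {1, …, 110} in uniformly random order; by symmetry P[π(i) > π(j)] = 1/2.
By linearity: E[X] = 5995 · (1/2) = C(110, 2) · (1/2) = 5995/2 = 5995/2 ≈ 2997.5000.

E[X] = 5995/2 = 2997.5000.


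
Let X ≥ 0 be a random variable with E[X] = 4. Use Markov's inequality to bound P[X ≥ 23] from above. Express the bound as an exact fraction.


μ = E[X] = 4, a = 23.
Markov: P[X ≥ 23] ≤ μ/a = (4)/23 = 4/23.
Numerically: ≈ 0.17391.
(Since a = 23 > μ = 4.00000, the bound 4/23 is < 1 and informative.)

P[X ≥ 23] ≤ 4/23 ≈ 0.17391.


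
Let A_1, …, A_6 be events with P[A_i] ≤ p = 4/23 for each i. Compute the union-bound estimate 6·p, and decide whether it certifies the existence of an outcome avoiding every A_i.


Union bound: P[∪_{i=1}^{6} A_i] ≤ Σ_i P[A_i] ≤ 6·p = 6·(4/23) = 24/23.
Numerically: 24/23 ≈ 1.0434783.
Is 24/23 < 1? NO.
Since the bound 24/23 is ≥ 1, the union bound is uninformative here; it does NOT by itself certify existence.

6·p = 24/23 ≈ 1.0434783; existence NOT certified by the union bound.


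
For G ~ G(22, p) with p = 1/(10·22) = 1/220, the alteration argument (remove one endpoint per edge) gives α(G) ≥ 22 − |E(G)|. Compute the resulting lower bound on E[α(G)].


E[|E(G)|] = C(22, 2)·p = 231 · (1/220) = 21/20.
E[α(G)] ≥ n − E[|E(G)|] = 22 − 21/20 = 419/20.
Numerically: ≈ 20.950000.
(This is only a lower bound; the true E[α(G)] may be larger.)

E[α(G)] ≥ 419/20 ≈ 20.950000.


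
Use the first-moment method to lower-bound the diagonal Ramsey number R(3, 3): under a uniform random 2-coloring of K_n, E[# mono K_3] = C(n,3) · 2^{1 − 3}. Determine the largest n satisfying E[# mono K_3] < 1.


We need C(n, 3) · 2^{1 − 3} < 1, i.e. C(n, 3) < 2^{3 − 1} = 4.
Check values of n near the boundary:
  n = 3: C(3, 3) = 1; 1 < 4? YES
  n = 4: C(4, 3) = 4; 4 < 4? NO
  n = 5: C(5, 3) = 10; 10 < 4? NO
The largest n with C(n, 3) < 4 is n = 3 (where E[X] = 1/4 ≈ 0.2500000). Hence R(3, 3) > 3, i.e. R(3, 3) ≥ 4.

Largest n = 3; hence R(3, 3) > 3.


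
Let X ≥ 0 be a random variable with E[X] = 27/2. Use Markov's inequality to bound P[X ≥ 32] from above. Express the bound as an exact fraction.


μ = E[X] = 27/2, a = 32.
Markov: P[X ≥ 32] ≤ μ/a = (27/2)/32 = 27/64.
Numerically: ≈ 0.4219.
(Since a = 32 > μ = 13.5000, the bound 27/64 is < 1 and informative.)

P[X ≥ 32] ≤ 27/64 ≈ 0.4219.


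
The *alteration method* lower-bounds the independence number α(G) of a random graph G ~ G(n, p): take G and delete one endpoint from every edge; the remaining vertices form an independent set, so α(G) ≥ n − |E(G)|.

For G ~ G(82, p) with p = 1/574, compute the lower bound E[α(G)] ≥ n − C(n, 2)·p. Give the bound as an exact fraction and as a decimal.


E[|E(G)|] = C(82, 2)·p = 3321 · (1/574) = 81/14.
E[α(G)] ≥ n − E[|E(G)|] = 82 − 81/14 = 1067/14.
Numerically: ≈ 76.21429.
(This is only a lower bound; the true E[α(G)] may be larger.)

E[α(G)] ≥ 1067/14 ≈ 76.21429.


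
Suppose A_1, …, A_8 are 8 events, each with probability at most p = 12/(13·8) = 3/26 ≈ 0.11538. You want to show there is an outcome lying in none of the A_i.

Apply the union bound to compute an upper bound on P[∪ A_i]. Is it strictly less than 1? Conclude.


Union bound: P[∪_{i=1}^{8} A_i] ≤ Σ_i P[A_i] ≤ 8·p = 8·(3/26) = 12/13.
Numerically: 12/13 ≈ 0.92308.
Is 12/13 < 1? YES.
Since P[∪ A_i] ≤ 12/13 < 1, the complement has P[∩ A_i^c] ≥ 1 − 12/13 = 1/13 > 0, so some outcome avoids every A_i.

8·p = 12/13 ≈ 0.92308; existence CERTIFIED by the union bound.


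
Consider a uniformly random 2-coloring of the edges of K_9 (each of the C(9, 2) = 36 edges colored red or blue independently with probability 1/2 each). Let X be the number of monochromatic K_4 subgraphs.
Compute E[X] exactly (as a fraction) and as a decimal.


Let X = Σ_S X_S over the C(9, 4) = 126 subsets S of size 4, where X_S = 1 if the K_4 on S is monochromatic.
For a fixed S, the K_4 on S has C(4, 2) = 6 edges. P[all 6 edges red] = (1/2)^6, and likewise for blue, so P[monochromatic] = 2·(1/2)^6 = 2^{1 − 6} = 1/32.
By linearity: E[X] = C(9, 4) · 2^{1 − 6} = 126 · 1/32 = 63/16.
Numerically: E[X] ≈ 3.938.

E[X] = C(9,4)·2^(1−C(4,2)) = 63/16 ≈ 3.938.


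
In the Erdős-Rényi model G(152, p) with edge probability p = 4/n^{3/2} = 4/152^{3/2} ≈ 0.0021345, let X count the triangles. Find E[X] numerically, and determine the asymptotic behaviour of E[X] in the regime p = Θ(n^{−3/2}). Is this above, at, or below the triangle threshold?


Number of potential triangles: C(152, 3) = 573800.
Each occurs with probability p³ ≈ (0.0021345)³ ≈ 9.7248705e-09.
By linearity: E[X] = C(152, 3)·p³ ≈ 573800 · 9.7248705e-09 ≈ 0.00558.
Since α = 3/2 > 1, p = c/n^{3/2} = o(1/n) is below the triangle threshold p ~ 1/n. Asymptotically E[X] ~ (c³/6)·n^{3(1−α)} = (4³/6)·n^{-1.5} → 0, so by Markov's inequality G has no triangles w.h.p.

E[X] ≈ 0.00558; in regime p = Θ(1/n^{3/2}) E[X] tends to 0 (below the triangle threshold p ~ 1/n).


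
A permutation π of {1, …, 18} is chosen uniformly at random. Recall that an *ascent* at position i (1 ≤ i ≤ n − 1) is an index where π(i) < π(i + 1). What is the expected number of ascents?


Write X = Σ X_I over i = 1, …, 17, with X_I the indicator of one ascent.
There are 17 indicators.
For each fixed i, the pair (π(i), π(i+1)) is a uniformly random ordered pair of distinct values from {1, …, 18}; by symmetry P[π(i) < π(i+1)] = 1/2.
By linearity: E[X] = 17 · (1/2) = (18 − 1) · (1/2) = 17/2 ≈ 8.500.

E[X] = 17/2 = 8.500.


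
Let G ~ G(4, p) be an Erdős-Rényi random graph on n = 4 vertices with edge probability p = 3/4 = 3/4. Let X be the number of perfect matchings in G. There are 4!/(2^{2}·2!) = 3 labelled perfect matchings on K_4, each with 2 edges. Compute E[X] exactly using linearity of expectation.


K_4 has 4!/(2^{2}·2!) = 3 labelled perfect matchings.
For each such perfect matching H, let X_H = 1 if all 2 edges of H are present in G. Then P[X_H = 1] = p^{2} = (3/4)^{2} = 9/16.
Summing the indicators: E[X] = Σ_H E[X_H] = 3 · p^{2} = 3 · 9/16 = 27/16.
Numerically: E[X] ≈ 1.69.

E[X] = 3 · (3/4)^{2} = 27/16 ≈ 1.69.


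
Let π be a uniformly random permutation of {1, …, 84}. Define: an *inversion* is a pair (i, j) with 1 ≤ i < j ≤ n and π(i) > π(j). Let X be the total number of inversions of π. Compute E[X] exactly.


Write X = Σ X_I over the C(84, 2) = 3486 pairs i < j, with X_I the indicator of one inversion.
There are 3486 indicators.
For each fixed pair i < j, the values π(i) and π(j) are two distinct elements of {1, …, 84} in uniformly random order; by symmetry P[π(i) > π(j)] = 1/2.
By linearity: E[X] = 3486 · (1/2) = C(84, 2) · (1/2) = 3486/2 = 1743 ≈ 1743.0000.

E[X] = 1743 = 1743.0000.


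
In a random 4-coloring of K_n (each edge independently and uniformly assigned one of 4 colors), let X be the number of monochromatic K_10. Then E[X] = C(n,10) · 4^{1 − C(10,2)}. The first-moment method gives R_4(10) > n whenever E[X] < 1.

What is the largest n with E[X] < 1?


We need C(n, 10) · 4^{1 − 45} < 1, i.e. C(n, 10) < 4^{45 − 1} = 309485009821345068724781056.
Check values of n near the boundary:
  n = 2022: C(2022, 10) = 307870445231474093395937796; 307870445231474093395937796 < 309485009821345068724781056? YES
  n = 2023: C(2023, 10) = 309399856285778485315440716; 309399856285778485315440716 < 309485009821345068724781056? YES
  n = 2024: C(2024, 10) = 310936101848269937576192656; 310936101848269937576192656 < 309485009821345068724781056? NO
The largest n with C(n, 10) < 309485009821345068724781056 is n = 2023 (where E[X] = 77349964071444621328860179/77371252455336267181195264 ≈ 0.9997). Hence R_4(10) > 2023, i.e. R_4(10) ≥ 2024.

Largest n = 2023; hence R_4(10) > 2023.


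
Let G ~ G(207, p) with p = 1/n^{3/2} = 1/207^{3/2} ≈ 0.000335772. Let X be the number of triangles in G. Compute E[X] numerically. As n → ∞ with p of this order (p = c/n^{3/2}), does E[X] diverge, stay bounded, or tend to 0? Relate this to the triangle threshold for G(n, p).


Number of potential triangles: C(207, 3) = 1456935.
Each occurs with probability p³ ≈ (0.000335772)³ ≈ 3.78558886e-11.
By linearity: E[X] = C(207, 3)·p³ ≈ 1456935 · 3.78558886e-11 ≈ 0.000055.
Since α = 3/2 > 1, p = c/n^{3/2} = o(1/n) is below the triangle threshold p ~ 1/n. Asymptotically E[X] ~ (c³/6)·n^{3(1−α)} = (1³/6)·n^{-1.5} → 0, so by Markov's inequality G has no triangles w.h.p.

E[X] ≈ 0.000055; in regime p = Θ(1/n^{3/2}) E[X] tends to 0 (below the triangle threshold p ~ 1/n).


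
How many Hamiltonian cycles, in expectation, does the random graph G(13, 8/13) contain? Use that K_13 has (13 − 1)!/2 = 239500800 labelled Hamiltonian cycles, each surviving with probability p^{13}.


K_13 has (13 − 1)!/2 = 239500800 labelled Hamiltonian cycles.
For each such Hamiltonian cycle H, let X_H = 1 if all 13 edges of H are present in G. Then P[X_H = 1] = p^{13} = (8/13)^{13} = 549755813888/302875106592253.
Summing the indicators: E[X] = Σ_H E[X_H] = 239500800 · p^{13} = 239500800 · 549755813888/302875106592253 = 131666957230827110400/302875106592253.
Numerically: E[X] ≈ 434724.

E[X] = 239500800 · (8/13)^{13} = 131666957230827110400/302875106592253 ≈ 434724.


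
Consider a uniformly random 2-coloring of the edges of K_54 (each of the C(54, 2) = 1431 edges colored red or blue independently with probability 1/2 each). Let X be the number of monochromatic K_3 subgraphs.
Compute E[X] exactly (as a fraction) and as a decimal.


Let X = Σ_S X_S over the C(54, 3) = 24804 subsets S of size 3, where X_S = 1 if the K_3 on S is monochromatic.
For a fixed S, the K_3 on S has C(3, 2) = 3 edges. P[all 3 edges red] = (1/2)^3, and likewise for blue, so P[monochromatic] = 2·(1/2)^3 = 2^{1 − 3} = 1/4.
Summing: E[X] = C(54, 3) · 2^{1 − 3} = 24804 · 1/4 = 6201.
Numerically: E[X] ≈ 6201.0000.

E[X] = C(54,3)·2^(1−C(3,2)) = 6201 ≈ 6201.0000.


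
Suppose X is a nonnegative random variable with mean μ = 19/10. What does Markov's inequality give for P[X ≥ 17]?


μ = E[X] = 19/10, a = 17.
Markov: P[X ≥ 17] ≤ μ/a = (19/10)/17 = 19/170.
Numerically: ≈ 0.11176.
(Since a = 17 > μ = 1.90000, the bound 19/170 is < 1 and informative.)

P[X ≥ 17] ≤ 19/170 ≈ 0.11176.


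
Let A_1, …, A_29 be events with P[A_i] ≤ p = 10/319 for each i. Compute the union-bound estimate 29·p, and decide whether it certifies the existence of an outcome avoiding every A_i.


Union bound: P[∪_{i=1}^{29} A_i] ≤ Σ_i P[A_i] ≤ 29·p = 29·(10/319) = 10/11.
Numerically: 10/11 ≈ 0.9091.
Is 10/11 < 1? YES.
Since P[∪ A_i] ≤ 10/11 < 1, the complement has P[∩ A_i^c] ≥ 1 − 10/11 = 1/11 > 0, so some outcome avoids every A_i.

29·p = 10/11 ≈ 0.9091; existence CERTIFIED by the union bound.


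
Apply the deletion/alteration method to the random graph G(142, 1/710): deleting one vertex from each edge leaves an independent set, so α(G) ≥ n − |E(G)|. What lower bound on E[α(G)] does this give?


E[|E(G)|] = C(142, 2)·p = 10011 · (1/710) = 141/10.
E[α(G)] ≥ n − E[|E(G)|] = 142 − 141/10 = 1279/10.
Numerically: ≈ 127.900.
(This is only a lower bound; the true E[α(G)] may be larger.)

E[α(G)] ≥ 1279/10 ≈ 127.900.


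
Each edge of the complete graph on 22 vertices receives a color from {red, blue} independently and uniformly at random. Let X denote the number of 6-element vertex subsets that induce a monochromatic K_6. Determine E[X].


Let X = Σ_S X_S over the C(22, 6) = 74613 subsets S of size 6, where X_S = 1 if the K_6 on S is monochromatic.
For a fixed S, the K_6 on S has C(6, 2) = 15 edges. P[all 15 edges red] = (1/2)^15, and likewise for blue, so P[monochromatic] = 2·(1/2)^15 = 2^{1 − 15} = 1/16384.
Summing: E[X] = C(22, 6) · 2^{1 − 15} = 74613 · 1/16384 = 74613/16384.
Numerically: E[X] ≈ 4.554.

E[X] = C(22,6)·2^(1−C(6,2)) = 74613/16384 ≈ 4.554.


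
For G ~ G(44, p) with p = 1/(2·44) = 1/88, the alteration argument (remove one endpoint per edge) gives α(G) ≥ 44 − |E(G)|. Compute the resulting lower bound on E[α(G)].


E[|E(G)|] = C(44, 2)·p = 946 · (1/88) = 43/4.
E[α(G)] ≥ n − E[|E(G)|] = 44 − 43/4 = 133/4.
Numerically: ≈ 33.2500.
(This is only a lower bound; the true E[α(G)] may be larger.)

E[α(G)] ≥ 133/4 ≈ 33.2500.
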